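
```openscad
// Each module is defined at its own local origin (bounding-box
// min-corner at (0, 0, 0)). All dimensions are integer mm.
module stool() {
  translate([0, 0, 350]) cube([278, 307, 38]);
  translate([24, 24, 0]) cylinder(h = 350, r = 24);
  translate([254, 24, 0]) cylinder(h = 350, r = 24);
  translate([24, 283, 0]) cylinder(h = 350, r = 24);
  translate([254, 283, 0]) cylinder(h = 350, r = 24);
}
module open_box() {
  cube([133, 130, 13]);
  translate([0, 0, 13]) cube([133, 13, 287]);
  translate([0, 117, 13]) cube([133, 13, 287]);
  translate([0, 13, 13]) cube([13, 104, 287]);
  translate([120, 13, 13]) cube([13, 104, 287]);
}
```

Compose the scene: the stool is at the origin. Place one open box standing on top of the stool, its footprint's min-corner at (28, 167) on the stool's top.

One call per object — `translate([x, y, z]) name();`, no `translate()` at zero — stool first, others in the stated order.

stool();
translate([28, 167, 388]) open_box();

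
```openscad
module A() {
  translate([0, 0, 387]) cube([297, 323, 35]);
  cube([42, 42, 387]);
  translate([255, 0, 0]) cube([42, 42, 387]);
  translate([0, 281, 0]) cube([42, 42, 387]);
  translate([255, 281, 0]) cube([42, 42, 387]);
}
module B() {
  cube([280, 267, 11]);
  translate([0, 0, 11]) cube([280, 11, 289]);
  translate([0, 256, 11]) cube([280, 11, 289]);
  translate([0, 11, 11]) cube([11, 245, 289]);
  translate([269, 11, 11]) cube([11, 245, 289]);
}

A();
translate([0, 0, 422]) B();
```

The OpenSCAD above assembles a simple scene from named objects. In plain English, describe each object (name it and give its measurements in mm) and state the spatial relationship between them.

A is a four-legged stool. The seat is 297×323 mm, 35 mm thick, top at z = 422 mm. It stands on four square legs, each 42×42 mm in cross-section, from z = 0 to the seat underside, each flush with a corner of the seat.

B is an open-topped rectangular box: outside dimensions 280×267×300 mm, with a uniform wall and base thickness of 11 mm. The base is a full 280×267 slab on the floor; four walls sit on top of the base. The front and back walls (the −y and +y sides) span the full width; the two side walls fit between them.

The open box is on top of the stool.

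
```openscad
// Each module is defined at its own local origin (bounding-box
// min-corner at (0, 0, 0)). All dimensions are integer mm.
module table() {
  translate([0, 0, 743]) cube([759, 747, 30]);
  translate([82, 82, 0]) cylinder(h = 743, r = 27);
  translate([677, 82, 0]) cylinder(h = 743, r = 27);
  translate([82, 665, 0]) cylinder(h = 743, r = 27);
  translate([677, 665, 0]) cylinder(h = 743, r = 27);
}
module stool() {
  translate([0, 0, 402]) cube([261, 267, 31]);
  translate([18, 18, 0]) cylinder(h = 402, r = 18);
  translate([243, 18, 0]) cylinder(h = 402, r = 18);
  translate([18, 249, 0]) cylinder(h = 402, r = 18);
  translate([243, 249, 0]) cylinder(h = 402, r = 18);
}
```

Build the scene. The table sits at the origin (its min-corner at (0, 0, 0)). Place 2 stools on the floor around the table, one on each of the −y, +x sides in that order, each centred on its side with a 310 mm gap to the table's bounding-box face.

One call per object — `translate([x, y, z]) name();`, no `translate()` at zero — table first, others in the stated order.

table();
translate([249, -577, 0]) stool();
translate([1069, 240, 0]) stool();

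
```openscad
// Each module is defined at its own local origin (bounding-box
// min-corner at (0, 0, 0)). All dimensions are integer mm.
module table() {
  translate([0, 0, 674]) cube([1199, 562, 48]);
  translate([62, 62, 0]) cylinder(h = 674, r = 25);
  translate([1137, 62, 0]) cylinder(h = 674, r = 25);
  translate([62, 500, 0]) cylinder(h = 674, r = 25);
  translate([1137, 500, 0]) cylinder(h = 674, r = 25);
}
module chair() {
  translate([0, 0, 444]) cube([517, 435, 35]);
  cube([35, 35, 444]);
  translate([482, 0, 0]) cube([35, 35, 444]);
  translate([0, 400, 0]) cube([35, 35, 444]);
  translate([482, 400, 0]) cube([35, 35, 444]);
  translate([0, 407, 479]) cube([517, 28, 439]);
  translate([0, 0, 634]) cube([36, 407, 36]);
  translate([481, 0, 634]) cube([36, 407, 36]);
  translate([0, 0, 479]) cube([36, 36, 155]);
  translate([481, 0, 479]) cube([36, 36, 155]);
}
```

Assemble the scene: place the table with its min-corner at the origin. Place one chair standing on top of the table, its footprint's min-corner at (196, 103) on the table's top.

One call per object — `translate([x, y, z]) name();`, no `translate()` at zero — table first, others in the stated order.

table();
translate([196, 103, 722]) chair();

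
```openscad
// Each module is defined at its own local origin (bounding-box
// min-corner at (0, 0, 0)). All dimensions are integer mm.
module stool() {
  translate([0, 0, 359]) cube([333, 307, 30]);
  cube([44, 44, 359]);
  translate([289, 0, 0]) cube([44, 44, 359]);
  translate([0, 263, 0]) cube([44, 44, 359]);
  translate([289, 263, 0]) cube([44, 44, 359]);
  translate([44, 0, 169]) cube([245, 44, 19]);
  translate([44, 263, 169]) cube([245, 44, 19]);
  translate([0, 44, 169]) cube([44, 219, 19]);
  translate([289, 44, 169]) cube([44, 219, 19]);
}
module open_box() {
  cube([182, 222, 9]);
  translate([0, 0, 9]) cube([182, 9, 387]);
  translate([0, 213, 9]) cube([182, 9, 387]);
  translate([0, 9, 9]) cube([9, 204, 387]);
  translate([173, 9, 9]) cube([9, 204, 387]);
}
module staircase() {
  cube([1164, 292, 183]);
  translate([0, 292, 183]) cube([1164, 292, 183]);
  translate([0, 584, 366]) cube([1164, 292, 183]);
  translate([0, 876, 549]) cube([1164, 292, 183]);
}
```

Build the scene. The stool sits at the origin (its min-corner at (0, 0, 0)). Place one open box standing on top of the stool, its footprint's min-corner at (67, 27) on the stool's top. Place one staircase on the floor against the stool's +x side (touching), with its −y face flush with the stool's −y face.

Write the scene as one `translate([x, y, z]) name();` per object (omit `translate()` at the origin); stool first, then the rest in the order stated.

stool();
translate([67, 27, 389]) open_box();
translate([333, 0, 0]) staircase();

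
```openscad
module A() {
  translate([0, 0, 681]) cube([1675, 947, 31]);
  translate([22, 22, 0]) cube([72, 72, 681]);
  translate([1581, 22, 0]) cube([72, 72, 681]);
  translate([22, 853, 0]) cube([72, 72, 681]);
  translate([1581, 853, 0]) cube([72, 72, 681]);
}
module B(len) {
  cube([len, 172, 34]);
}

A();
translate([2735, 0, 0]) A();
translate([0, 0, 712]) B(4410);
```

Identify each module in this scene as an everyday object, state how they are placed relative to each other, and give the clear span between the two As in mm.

Second table starts at x = 2735; first ends at x = 1675; clear span = 2735 − 1675 = 1060 mm.

A is a table. B is a beam. A beam spans the tops of two tables. The clear span between the two tables is 1060 mm.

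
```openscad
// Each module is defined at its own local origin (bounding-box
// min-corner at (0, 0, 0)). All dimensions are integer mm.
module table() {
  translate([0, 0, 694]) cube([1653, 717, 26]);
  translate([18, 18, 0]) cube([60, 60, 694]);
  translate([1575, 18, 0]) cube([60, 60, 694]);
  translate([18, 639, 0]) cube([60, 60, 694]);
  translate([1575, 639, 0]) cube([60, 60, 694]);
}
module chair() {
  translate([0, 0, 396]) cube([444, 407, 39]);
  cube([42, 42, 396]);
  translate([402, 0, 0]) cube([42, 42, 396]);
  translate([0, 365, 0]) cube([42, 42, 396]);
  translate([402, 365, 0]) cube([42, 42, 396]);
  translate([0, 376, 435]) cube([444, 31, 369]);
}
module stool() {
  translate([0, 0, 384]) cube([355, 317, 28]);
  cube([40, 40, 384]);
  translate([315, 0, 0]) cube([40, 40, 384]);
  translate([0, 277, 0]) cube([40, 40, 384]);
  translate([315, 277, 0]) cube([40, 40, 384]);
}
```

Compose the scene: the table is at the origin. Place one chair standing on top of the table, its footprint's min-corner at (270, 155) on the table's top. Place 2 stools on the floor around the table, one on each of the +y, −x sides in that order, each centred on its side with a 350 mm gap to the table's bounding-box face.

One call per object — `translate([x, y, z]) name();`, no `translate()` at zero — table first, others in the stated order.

table();
translate([270, 155, 720]) chair();
translate([649, 1067, 0]) stool();
translate([-705, 200, 0]) stool();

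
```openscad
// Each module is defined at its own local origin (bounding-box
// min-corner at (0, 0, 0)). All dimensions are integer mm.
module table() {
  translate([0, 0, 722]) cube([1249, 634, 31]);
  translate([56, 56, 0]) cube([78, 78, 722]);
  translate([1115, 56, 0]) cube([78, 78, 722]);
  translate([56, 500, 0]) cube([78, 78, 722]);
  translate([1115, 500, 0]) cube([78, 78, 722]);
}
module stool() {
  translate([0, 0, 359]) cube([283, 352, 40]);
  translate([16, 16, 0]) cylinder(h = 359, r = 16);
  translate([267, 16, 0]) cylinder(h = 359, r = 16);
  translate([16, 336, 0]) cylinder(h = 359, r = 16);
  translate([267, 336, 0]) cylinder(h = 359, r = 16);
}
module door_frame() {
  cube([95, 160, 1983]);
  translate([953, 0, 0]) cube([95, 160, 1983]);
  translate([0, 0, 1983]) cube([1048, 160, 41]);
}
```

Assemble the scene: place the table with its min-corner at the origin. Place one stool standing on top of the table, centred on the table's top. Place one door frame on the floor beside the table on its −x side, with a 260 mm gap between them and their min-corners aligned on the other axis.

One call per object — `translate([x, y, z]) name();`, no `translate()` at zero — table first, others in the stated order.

table();
translate([483, 141, 753]) stool();
translate([-1308, 0, 0]) door_frame();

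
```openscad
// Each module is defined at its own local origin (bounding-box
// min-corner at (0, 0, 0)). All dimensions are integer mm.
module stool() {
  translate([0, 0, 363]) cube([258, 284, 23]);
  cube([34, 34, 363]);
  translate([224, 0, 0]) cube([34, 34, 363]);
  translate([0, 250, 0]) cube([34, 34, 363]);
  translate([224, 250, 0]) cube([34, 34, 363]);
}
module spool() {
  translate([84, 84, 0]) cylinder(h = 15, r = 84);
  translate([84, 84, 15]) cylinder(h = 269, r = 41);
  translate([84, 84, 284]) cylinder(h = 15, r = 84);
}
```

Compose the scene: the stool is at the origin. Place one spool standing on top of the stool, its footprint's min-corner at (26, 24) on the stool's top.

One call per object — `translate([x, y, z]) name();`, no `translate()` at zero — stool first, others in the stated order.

stool();
translate([26, 24, 386]) spool();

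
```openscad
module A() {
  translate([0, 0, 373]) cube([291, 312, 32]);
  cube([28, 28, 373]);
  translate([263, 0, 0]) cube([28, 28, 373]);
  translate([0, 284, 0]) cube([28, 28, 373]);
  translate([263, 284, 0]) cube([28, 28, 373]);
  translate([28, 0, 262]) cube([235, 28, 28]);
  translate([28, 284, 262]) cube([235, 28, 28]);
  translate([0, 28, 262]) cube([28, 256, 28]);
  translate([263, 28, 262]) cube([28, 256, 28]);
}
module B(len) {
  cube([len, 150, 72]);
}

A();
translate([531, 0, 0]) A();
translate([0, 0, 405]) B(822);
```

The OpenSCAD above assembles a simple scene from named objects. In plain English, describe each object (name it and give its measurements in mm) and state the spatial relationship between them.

A is a four-legged stool. The seat is 291×312 mm, 32 mm thick, top at z = 405 mm. It stands on four square legs, each 28×28 mm in cross-section, from z = 0 to the seat underside, each flush with a corner of the seat. Four stretchers, 28 mm wide and 28 mm tall, connect adjacent legs with their undersides at z = 262 mm, each running between the inner faces of the legs it joins and aligned with the legs' outer faces on the other axis.

B is a rectangular beam 822 mm long (x), 150 mm deep (y), 72 mm thick (z).

The beam spans the tops of two stools placed 240 mm apart, resting at z = 405 mm.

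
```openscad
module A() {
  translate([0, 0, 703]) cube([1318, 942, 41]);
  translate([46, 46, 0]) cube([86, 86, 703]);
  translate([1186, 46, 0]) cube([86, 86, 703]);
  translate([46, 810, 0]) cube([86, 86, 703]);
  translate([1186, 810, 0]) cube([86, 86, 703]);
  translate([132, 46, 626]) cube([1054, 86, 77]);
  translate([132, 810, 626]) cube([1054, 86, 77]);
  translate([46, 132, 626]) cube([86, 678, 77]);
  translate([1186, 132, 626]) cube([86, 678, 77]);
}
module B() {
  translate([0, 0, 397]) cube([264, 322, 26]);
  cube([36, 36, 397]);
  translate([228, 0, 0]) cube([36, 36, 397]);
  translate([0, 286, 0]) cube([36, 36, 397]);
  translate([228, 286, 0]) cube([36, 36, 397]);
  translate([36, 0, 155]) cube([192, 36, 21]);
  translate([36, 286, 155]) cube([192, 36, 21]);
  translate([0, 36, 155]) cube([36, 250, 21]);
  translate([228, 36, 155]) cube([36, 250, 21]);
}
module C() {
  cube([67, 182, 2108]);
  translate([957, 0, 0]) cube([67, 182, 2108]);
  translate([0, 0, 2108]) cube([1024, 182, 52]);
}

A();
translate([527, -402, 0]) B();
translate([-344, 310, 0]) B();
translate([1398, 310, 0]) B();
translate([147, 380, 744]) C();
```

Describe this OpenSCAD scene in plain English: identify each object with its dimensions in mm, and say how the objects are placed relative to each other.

A is a table with a 1318×942 mm rectangular top, 41 mm thick, top surface at z = 744 mm, supported by four 86×86 mm square legs, each inset 46 mm from the nearest pair of top edges, running from the floor. Four apron rails, 86 mm thick and 77 mm tall, run between adjacent legs with their top edges flush with the underside of the top and their outer faces flush with the legs' outer faces.

B is a simple wooden stool: a rectangular seat 264 mm (x) by 322 mm (y), 26 mm thick, top face at z = 423 mm, on four square legs, each 36×36 mm in cross-section. The legs rest on z = 0, each flush with a corner of the seat. Four stretchers, 36 mm wide and 21 mm tall, connect adjacent legs with their undersides at z = 155 mm, each running between the inner faces of the legs it joins and aligned with the legs' outer faces on the other axis.

C is a door frame. The clear opening is 890 mm wide and 2108 mm high. Two 67 mm wide jambs, 182 mm deep, stand either side of the opening from the floor to the top of the opening. A 52 mm thick head sits across the top of both jambs, spanning the full outside width of the frame.

Three stools sit around the table at the −y, −x, +x sides. The door frame is on top of the table, centred.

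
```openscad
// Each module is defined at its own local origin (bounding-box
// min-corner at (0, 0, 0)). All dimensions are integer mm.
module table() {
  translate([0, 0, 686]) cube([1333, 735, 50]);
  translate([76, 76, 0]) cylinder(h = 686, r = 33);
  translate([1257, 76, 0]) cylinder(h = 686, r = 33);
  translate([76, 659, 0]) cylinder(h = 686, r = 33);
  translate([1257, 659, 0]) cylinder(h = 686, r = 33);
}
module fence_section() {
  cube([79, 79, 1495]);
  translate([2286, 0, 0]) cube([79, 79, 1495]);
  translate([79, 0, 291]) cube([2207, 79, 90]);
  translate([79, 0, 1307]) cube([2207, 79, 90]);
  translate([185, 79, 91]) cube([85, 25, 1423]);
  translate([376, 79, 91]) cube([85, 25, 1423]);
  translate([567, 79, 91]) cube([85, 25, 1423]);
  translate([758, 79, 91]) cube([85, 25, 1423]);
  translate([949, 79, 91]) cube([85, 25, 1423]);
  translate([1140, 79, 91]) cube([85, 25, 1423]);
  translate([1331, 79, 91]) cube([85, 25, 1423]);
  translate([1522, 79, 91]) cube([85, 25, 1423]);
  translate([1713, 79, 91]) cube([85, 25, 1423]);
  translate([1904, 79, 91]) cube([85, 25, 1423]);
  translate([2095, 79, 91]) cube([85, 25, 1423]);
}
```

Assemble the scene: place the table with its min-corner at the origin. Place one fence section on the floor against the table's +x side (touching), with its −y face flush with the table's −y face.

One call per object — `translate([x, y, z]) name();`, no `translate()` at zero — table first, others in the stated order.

table();
translate([1333, 0, 0]) fence_section();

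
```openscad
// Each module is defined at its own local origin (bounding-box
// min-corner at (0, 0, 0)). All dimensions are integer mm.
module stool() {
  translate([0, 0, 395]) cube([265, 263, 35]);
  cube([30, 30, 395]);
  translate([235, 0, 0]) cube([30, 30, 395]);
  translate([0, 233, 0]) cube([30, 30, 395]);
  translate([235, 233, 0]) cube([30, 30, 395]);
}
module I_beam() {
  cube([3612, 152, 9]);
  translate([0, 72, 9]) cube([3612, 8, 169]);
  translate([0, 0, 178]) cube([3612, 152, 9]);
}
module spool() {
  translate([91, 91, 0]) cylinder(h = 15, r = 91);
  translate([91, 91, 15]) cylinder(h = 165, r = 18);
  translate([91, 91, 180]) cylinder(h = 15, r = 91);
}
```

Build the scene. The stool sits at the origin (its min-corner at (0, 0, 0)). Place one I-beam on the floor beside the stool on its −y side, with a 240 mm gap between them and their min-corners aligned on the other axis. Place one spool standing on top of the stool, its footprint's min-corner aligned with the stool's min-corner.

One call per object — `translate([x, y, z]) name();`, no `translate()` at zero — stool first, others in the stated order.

stool();
translate([0, -392, 0]) I_beam();
translate([0, 0, 430]) spool();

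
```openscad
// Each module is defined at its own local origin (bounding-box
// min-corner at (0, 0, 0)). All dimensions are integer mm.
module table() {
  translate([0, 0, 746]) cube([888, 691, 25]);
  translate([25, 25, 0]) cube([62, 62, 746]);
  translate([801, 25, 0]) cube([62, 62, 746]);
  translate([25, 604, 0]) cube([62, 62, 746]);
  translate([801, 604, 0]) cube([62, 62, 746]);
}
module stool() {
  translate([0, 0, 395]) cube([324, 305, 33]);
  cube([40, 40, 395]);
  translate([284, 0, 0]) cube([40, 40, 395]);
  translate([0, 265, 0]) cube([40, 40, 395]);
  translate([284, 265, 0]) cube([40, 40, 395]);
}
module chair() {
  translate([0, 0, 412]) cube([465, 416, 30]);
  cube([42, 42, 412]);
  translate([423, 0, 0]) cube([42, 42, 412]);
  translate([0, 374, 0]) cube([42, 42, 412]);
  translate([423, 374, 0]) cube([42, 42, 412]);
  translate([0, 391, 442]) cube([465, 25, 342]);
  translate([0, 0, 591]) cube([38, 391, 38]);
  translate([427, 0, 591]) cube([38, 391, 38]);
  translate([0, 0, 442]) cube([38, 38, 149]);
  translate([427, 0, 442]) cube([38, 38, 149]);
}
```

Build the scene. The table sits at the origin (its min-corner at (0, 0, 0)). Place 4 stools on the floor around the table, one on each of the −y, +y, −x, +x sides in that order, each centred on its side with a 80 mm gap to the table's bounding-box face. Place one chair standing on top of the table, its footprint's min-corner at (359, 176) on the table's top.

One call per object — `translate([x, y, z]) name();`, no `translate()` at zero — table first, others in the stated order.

table();
translate([282, -385, 0]) stool();
translate([282, 771, 0]) stool();
translate([-404, 193, 0]) stool();
translate([968, 193, 0]) stool();
translate([359, 176, 771]) chair();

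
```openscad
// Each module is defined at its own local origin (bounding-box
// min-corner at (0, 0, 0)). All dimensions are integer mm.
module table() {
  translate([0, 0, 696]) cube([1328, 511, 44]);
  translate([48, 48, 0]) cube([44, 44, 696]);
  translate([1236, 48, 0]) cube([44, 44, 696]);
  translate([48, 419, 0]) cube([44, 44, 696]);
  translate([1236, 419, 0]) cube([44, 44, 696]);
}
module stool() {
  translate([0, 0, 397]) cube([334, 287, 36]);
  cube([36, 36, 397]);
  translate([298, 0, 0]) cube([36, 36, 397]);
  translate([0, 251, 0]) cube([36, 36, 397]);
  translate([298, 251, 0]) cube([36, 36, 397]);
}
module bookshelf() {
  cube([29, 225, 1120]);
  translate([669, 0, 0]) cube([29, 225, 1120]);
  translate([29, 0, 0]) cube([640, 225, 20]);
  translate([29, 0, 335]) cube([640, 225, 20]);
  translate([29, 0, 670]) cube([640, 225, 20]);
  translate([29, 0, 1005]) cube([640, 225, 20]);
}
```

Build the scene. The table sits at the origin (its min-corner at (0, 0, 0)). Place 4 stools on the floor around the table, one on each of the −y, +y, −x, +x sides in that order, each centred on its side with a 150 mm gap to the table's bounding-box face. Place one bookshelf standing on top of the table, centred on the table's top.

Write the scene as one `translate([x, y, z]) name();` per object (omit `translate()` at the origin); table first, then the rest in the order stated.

table();
translate([497, -437, 0]) stool();
translate([497, 661, 0]) stool();
translate([-484, 112, 0]) stool();
translate([1478, 112, 0]) stool();
translate([315, 143, 740]) bookshelf();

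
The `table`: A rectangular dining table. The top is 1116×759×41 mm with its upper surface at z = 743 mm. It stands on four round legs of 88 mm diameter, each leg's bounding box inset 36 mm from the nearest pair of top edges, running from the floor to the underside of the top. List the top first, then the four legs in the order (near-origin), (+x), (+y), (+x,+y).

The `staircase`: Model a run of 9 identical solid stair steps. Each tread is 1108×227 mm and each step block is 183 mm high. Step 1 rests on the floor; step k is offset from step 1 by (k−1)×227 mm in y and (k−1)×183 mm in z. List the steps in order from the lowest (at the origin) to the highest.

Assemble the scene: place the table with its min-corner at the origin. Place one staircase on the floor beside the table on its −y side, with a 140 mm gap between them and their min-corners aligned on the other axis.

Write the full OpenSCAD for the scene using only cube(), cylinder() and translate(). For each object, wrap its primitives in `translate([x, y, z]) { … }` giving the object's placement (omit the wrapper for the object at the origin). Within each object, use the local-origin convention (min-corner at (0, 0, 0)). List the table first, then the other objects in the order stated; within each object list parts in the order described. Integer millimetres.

translate([0, 0, 702]) cube([1116, 759, 41]);
translate([80, 80, 0]) cylinder(h = 702, r = 44);
translate([1036, 80, 0]) cylinder(h = 702, r = 44);
translate([80, 679, 0]) cylinder(h = 702, r = 44);
translate([1036, 679, 0]) cylinder(h = 702, r = 44);
translate([0, -2183, 0]) {
  cube([1108, 227, 183]);
  translate([0, 227, 183]) cube([1108, 227, 183]);
  translate([0, 454, 366]) cube([1108, 227, 183]);
  translate([0, 681, 549]) cube([1108, 227, 183]);
  translate([0, 908, 732]) cube([1108, 227, 183]);
  translate([0, 1135, 915]) cube([1108, 227, 183]);
  translate([0, 1362, 1098]) cube([1108, 227, 183]);
  translate([0, 1589, 1281]) cube([1108, 227, 183]);
  translate([0, 1816, 1464]) cube([1108, 227, 183]);
}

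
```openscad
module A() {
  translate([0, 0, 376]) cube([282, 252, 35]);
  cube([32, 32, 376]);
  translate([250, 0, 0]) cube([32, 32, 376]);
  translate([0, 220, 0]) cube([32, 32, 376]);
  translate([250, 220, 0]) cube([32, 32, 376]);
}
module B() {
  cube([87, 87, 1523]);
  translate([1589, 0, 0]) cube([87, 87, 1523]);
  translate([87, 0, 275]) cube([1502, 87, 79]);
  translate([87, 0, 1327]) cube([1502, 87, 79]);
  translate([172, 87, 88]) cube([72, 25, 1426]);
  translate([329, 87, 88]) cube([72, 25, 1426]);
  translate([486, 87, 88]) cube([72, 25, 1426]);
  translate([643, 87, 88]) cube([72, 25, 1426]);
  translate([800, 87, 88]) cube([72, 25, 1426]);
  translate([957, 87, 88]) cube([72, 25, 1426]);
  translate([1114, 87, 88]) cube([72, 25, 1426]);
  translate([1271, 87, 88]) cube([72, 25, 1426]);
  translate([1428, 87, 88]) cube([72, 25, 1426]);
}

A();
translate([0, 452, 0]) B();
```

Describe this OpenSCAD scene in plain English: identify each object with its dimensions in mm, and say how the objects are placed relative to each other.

A is a four-legged stool. The seat is 282×252 mm, 35 mm thick, top at z = 411 mm. It stands on four square legs, each 32×32 mm in cross-section, from z = 0 to the seat underside, each flush with a corner of the seat.

B is a fence section. Two 87×87 mm posts, 1523 mm tall, stand on the floor with a clear span of 1502 mm between their inner faces. Two horizontal rails of 87×79 mm section span the gap between the posts with their undersides at z = 275 mm and z = 1327 mm, flush with the posts' −y face. 9 pickets, each 72 mm wide, 25 mm thick and 1426 mm tall, are fixed to the +y face of the rails with their bottoms at z = 88 mm, evenly spaced across the span with equal gaps (rounded down to the nearest mm) at the −x end and between each pair — any rounding remainder accumulates at the +x end.

The fence section is on the floor beside the stool on its +y side.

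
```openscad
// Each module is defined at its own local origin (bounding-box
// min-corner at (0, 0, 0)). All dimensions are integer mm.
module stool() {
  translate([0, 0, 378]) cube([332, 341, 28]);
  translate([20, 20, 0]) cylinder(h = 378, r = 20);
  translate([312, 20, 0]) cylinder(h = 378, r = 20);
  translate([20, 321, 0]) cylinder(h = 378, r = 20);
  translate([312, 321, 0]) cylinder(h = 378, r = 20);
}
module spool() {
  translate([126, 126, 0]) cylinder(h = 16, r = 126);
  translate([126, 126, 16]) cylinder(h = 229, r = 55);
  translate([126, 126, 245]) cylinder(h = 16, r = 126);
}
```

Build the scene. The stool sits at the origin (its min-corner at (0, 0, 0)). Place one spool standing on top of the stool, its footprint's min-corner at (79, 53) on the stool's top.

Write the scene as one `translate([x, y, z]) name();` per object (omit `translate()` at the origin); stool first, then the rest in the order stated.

stool();
translate([79, 53, 406]) spool();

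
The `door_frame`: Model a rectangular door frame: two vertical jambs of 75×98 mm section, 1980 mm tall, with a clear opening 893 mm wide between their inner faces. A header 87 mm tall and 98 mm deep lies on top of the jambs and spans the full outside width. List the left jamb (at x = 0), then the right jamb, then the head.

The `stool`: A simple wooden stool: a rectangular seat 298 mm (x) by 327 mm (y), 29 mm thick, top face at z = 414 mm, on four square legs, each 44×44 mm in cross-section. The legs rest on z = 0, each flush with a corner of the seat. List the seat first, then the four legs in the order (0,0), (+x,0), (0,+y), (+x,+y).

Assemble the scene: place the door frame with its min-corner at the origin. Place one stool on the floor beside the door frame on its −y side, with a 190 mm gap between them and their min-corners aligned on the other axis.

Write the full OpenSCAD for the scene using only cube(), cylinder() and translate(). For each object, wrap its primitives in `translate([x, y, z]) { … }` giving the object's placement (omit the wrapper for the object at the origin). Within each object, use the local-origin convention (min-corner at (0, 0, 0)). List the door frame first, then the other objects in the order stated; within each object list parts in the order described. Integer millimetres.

cube([75, 98, 1980]);
translate([968, 0, 0]) cube([75, 98, 1980]);
translate([0, 0, 1980]) cube([1043, 98, 87]);
translate([0, -517, 0]) {
  translate([0, 0, 385]) cube([298, 327, 29]);
  cube([44, 44, 385]);
  translate([254, 0, 0]) cube([44, 44, 385]);
  translate([0, 283, 0]) cube([44, 44, 385]);
  translate([254, 283, 0]) cube([44, 44, 385]);
}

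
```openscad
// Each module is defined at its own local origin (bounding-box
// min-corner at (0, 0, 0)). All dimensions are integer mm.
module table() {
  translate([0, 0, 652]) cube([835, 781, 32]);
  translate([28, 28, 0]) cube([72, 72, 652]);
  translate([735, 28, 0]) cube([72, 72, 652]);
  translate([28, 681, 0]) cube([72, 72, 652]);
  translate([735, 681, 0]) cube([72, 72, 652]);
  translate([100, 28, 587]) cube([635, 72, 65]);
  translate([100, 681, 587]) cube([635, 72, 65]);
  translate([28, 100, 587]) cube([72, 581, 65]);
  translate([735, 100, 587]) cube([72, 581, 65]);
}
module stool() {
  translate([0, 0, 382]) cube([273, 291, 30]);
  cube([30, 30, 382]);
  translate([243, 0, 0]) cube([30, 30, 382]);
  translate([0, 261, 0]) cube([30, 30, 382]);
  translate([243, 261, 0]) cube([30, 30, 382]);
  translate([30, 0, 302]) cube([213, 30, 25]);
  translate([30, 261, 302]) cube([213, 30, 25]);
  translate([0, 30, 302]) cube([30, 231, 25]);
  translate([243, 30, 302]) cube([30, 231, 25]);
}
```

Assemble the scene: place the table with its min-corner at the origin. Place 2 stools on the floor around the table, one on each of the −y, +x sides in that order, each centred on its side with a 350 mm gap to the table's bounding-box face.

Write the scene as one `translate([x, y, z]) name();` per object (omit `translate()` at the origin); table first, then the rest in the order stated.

table();
translate([281, -641, 0]) stool();
translate([1185, 245, 0]) stool();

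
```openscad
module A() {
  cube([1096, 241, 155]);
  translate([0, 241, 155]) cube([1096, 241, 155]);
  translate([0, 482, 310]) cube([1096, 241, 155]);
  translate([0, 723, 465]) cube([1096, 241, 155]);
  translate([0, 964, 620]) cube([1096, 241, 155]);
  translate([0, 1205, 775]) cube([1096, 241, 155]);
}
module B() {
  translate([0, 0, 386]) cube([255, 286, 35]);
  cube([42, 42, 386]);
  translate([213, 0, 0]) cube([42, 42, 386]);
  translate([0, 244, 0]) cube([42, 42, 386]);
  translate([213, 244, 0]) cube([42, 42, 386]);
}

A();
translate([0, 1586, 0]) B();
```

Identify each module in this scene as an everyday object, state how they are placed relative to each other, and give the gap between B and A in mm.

A is a staircase. B is a stool. The stool is on the floor beside the staircase on its +y side. The gap between the stool and the staircase is 140 mm.

The stool's nearest face is 140 mm from the staircase's +y face.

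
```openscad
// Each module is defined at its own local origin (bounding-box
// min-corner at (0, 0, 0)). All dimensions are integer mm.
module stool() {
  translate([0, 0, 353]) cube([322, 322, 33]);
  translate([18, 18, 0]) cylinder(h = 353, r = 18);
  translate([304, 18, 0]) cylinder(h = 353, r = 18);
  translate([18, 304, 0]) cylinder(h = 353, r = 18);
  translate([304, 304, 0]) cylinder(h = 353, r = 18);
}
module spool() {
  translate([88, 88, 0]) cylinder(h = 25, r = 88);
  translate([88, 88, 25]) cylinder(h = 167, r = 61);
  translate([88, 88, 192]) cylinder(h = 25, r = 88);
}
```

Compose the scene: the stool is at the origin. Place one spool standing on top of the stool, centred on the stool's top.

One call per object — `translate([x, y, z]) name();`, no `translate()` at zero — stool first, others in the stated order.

stool();
translate([73, 73, 386]) spool();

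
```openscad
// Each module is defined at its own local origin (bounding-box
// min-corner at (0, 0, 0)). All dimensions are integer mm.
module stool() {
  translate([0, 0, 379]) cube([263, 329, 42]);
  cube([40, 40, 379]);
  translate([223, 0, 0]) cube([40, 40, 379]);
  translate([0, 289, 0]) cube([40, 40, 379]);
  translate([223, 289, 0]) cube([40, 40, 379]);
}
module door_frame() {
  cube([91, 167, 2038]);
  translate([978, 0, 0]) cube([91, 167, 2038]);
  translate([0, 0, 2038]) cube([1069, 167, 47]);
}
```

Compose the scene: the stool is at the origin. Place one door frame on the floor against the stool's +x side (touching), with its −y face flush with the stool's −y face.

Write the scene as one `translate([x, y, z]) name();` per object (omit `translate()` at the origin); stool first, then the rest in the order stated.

stool();
translate([263, 0, 0]) door_frame();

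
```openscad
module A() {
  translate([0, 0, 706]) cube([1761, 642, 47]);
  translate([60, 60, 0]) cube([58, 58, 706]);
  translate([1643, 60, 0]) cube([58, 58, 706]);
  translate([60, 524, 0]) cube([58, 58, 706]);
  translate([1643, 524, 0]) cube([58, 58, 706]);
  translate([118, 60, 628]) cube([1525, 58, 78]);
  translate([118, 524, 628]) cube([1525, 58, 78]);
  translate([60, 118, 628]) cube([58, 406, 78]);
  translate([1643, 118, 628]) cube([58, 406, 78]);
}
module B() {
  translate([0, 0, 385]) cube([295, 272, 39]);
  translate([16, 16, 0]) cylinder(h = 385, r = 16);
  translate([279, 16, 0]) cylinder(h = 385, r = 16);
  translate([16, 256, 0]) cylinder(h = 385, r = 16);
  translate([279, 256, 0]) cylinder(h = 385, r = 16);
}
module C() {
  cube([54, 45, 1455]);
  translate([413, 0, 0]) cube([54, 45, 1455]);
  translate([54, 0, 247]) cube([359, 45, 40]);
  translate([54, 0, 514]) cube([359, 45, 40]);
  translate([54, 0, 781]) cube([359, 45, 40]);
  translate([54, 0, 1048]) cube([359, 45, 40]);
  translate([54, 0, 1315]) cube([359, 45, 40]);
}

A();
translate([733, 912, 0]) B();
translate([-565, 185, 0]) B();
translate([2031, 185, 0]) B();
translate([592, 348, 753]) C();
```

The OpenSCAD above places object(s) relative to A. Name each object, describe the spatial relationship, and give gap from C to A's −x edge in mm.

A is a table. B is a stool. C is a ladder. Three stools sit around the table at the +y, −x, +x sides. The ladder is on top of the table. The gap from the ladder to the table's −x edge is 592 mm.

The ladder's min-x is at 592; the table's min-x is 0; gap = 592 mm.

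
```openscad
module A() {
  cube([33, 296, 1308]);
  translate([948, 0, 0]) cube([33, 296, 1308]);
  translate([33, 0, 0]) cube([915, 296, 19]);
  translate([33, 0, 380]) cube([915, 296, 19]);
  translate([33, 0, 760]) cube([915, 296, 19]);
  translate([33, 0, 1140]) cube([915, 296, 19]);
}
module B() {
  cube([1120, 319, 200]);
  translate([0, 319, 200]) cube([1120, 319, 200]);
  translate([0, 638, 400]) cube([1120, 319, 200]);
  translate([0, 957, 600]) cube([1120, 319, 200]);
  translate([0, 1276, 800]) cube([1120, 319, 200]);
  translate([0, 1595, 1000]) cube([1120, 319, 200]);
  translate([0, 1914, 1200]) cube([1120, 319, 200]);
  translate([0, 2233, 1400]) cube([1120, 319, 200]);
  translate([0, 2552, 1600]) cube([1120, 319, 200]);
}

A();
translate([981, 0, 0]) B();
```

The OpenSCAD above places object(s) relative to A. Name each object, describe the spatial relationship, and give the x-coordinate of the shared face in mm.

The bookshelf's +x face and the staircase's −x face are both at x = 981 mm.

A is a bookshelf. B is a staircase. The staircase is against the bookshelf's +x side, with their −y faces flush. The x-coordinate of the shared face is 981 mm.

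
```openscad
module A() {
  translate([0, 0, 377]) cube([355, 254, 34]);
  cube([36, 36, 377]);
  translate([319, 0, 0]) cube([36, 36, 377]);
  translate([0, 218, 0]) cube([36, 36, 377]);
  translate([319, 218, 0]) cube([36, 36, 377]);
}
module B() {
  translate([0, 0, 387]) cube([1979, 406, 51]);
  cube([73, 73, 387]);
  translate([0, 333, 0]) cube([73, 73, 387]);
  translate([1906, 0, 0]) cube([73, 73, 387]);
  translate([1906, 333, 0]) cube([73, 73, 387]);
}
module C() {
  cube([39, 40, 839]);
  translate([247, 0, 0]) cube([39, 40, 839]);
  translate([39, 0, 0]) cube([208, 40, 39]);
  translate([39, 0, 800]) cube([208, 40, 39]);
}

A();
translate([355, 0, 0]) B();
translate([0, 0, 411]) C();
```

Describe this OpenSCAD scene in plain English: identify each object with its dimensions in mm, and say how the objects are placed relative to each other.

A is a simple wooden stool: a rectangular seat 355 mm (x) by 254 mm (y), 34 mm thick, top face at z = 411 mm, on four square legs, each 36×36 mm in cross-section. The legs rest on z = 0, each flush with a corner of the seat.

B is a long wooden bench with a 1979 mm (x) × 406 mm (y) seat, 51 mm thick, its top surface 438 mm above the floor. Four 73 mm square legs at the seat corners, flush with the edges, run from z = 0 to the seat underside.

C is a rectangular picture frame lying in the x–z plane (depth along y). The opening is 208 mm wide (x) by 761 mm tall (z), surrounded by a border 39 mm wide on all four sides. The frame is 40 mm deep and is made of two full-height vertical stiles with two horizontal rails fitted between them.

The bench is against the stool's +x side, with their −y faces flush. The picture frame is on top of the stool.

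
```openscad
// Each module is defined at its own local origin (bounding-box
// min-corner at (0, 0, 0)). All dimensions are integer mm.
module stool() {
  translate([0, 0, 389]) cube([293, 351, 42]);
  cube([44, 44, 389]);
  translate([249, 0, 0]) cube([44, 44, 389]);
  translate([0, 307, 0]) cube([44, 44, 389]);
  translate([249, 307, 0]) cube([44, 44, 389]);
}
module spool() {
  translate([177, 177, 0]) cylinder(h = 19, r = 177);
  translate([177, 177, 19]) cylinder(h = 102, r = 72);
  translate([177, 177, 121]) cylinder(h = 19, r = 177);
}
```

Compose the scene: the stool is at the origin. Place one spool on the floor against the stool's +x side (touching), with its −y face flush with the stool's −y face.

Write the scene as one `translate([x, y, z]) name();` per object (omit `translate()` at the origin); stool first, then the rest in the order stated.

stool();
translate([293, 0, 0]) spool();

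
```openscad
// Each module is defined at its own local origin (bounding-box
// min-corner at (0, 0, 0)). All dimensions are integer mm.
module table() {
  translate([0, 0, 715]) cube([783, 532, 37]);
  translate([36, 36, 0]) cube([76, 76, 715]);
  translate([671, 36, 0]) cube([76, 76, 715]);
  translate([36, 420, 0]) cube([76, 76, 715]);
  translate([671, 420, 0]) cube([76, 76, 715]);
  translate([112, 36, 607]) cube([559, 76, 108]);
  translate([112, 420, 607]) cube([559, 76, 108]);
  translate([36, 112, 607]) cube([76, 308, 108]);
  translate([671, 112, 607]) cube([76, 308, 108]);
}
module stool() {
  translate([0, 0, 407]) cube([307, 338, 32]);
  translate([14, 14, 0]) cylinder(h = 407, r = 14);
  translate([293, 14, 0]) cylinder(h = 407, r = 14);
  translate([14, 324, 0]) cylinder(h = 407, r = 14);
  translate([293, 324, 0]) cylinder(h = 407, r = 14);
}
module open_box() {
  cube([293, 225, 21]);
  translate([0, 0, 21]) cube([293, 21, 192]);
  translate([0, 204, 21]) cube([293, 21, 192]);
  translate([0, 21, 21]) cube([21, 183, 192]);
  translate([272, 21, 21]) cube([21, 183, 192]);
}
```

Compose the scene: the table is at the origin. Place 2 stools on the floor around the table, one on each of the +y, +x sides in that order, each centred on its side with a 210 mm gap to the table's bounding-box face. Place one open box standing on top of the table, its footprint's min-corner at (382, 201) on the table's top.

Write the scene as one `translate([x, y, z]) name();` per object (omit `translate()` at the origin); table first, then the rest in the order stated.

table();
translate([238, 742, 0]) stool();
translate([993, 97, 0]) stool();
translate([382, 201, 752]) open_box();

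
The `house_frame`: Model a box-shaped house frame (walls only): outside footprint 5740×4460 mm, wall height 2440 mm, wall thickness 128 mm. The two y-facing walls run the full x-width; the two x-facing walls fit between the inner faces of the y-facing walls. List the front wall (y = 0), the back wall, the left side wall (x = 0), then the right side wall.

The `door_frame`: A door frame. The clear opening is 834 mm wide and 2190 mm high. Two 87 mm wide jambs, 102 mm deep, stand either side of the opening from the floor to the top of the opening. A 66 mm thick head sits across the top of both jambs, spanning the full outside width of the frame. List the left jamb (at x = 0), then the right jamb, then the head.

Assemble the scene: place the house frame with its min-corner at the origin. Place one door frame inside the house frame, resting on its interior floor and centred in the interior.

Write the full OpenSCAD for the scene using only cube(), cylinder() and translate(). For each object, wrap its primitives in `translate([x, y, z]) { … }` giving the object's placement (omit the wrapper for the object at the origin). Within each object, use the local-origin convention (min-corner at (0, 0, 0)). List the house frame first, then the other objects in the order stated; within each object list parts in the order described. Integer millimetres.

cube([5740, 128, 2440]);
translate([0, 4332, 0]) cube([5740, 128, 2440]);
translate([0, 128, 0]) cube([128, 4204, 2440]);
translate([5612, 128, 0]) cube([128, 4204, 2440]);
translate([2366, 2179, 0]) {
  cube([87, 102, 2190]);
  translate([921, 0, 0]) cube([87, 102, 2190]);
  translate([0, 0, 2190]) cube([1008, 102, 66]);
}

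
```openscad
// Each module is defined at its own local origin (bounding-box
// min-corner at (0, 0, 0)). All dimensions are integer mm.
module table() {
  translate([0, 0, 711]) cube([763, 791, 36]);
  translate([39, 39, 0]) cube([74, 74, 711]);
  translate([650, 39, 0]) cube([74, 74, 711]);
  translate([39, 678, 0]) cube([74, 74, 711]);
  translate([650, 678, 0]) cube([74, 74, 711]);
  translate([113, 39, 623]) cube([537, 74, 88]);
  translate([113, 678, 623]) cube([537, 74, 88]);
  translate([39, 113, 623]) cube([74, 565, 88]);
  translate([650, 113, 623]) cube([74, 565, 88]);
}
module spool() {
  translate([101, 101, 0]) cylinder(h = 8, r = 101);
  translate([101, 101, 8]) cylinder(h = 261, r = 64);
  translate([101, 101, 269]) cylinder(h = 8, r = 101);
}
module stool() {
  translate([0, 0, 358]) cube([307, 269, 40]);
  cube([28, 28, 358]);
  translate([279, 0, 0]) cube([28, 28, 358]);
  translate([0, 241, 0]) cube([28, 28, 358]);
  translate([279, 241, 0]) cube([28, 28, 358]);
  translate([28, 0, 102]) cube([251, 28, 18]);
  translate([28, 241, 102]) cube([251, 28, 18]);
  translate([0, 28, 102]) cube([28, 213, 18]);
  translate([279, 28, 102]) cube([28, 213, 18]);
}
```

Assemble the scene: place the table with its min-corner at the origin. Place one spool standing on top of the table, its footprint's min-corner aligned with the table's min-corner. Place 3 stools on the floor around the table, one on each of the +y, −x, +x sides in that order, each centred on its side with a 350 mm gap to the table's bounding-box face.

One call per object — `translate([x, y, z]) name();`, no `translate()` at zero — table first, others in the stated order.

table();
translate([0, 0, 747]) spool();
translate([228, 1141, 0]) stool();
translate([-657, 261, 0]) stool();
translate([1113, 261, 0]) stool();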